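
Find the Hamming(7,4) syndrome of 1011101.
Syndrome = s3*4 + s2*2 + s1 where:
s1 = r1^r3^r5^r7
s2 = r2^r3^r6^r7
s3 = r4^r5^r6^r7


s1=0, s2=0, s3=1

Syndrome = 4 (error at position 4)


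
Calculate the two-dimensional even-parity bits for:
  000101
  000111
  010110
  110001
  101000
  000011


Row parities: 011100
Column parities: 001110

Row P: 011100, Col P: 001110, Corner: 1


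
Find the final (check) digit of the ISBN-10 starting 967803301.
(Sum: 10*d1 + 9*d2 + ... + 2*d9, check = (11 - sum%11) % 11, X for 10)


Weighted sum: 285
285 mod 11 = 10

Check digit: 1


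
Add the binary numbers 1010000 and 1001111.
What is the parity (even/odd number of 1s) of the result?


1010000 = 80
1001111 = 79
Sum = 159 = 10011111
1s count = 6

even parity (6 ones in 10011111)


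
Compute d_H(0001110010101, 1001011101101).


XOR: 1000101111000
Count of 1s: 6

6


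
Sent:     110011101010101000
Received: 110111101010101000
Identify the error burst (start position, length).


XOR: 000100000000000000

Burst at position 3, length 1


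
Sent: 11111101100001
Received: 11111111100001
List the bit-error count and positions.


XOR: 00000010000000

1 error(s) at position(s): 6


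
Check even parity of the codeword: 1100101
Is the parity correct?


Number of 1s: 4

Yes, parity is correct (4 ones)


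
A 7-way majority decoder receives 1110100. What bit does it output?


Ones: 4 out of 7
Threshold: 4

1 (4/7 voted 1)


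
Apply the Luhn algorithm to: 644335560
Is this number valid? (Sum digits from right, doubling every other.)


Luhn sum = 36
36 mod 10 = 6

Invalid (Luhn sum mod 10 = 6)


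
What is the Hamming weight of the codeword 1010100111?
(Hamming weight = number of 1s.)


Counting 1s in 1010100111

6


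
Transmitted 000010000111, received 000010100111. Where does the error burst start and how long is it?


XOR: 000000100000

Burst at position 6, length 1


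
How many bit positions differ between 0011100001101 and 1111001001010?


XOR: 1100101000111
Count of 1s: 7

7


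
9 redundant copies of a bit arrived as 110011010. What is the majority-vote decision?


Ones: 5 out of 9
Threshold: 5

1 (5/9 voted 1)


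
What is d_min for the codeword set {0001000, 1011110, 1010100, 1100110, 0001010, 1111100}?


Comparing all pairs, minimum distance: 1
Can detect 0 errors, correct 0 errors

1


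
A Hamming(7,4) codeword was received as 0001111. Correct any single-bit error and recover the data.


Syndrome = 0: no error detected

Data: 0111 (no errors)


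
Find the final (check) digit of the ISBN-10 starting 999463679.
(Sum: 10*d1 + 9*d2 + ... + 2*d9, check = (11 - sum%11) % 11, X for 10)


Weighted sum: 385
385 mod 11 = 0

Check digit: 0


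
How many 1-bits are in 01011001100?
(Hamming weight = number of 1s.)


Counting 1s in 01011001100

5


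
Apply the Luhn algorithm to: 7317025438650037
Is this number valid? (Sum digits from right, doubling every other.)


Luhn sum = 59
59 mod 10 = 9

Invalid (Luhn sum mod 10 = 9)


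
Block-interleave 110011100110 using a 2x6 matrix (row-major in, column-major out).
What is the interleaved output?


Matrix:
  110011
  100110
Read columns: 111000011110

111000011110


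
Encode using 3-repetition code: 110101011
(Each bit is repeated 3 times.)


Each bit -> 3 copies

111111000111000111000111111


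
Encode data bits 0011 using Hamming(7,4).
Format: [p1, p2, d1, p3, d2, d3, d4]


Parity bits: p1=1, p2=0, p3=0

1000011


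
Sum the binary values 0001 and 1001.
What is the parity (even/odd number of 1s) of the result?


0001 = 1
1001 = 9
Sum = 10 = 1010
1s count = 2

even parity (2 ones in 1010)


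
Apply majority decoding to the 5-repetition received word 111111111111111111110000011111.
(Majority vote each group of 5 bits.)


Groups: 11111, 11111, 11111, 11111, 00000, 11111
Majority votes: 111101

111101


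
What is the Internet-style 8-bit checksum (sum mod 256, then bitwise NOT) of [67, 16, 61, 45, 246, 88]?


Sum = 523 mod 256 = 11
Complement = 244

244


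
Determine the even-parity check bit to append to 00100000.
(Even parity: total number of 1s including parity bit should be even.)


Number of 1s in data: 1
Parity bit: 1

1


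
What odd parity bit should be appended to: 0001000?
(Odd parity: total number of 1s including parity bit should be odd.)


Number of 1s in data: 1
Parity bit: 0

0


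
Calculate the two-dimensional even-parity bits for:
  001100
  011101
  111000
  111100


Row parities: 0010
Column parities: 010101

Row P: 0010, Col P: 010101, Corner: 1


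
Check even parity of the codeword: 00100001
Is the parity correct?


Number of 1s: 2

Yes, parity is correct (2 ones)


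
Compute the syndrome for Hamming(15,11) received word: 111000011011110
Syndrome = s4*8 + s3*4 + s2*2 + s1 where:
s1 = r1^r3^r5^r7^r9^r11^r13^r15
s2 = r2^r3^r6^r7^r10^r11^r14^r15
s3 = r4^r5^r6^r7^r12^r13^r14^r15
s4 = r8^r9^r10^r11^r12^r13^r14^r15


s1=1, s2=0, s3=1, s4=0

Syndrome = 5 (error at position 5)


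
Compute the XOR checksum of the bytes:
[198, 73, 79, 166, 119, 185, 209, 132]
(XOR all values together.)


XOR chain: 198 ^ 73 ^ 79 ^ 166 ^ 119 ^ 185 ^ 209 ^ 132 = 253

253


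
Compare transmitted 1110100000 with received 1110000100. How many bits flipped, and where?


XOR: 0000100100

2 error(s) at position(s): 4, 7


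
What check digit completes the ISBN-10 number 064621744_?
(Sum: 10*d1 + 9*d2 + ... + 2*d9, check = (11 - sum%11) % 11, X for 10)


Weighted sum: 193
193 mod 11 = 6

Check digit: 5


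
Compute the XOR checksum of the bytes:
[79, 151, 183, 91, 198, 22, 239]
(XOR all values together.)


XOR chain: 79 ^ 151 ^ 183 ^ 91 ^ 198 ^ 22 ^ 239 = 11

11


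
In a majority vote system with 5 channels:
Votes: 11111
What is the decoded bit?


Ones: 5 out of 5
Threshold: 3

1 (5/5 voted 1)


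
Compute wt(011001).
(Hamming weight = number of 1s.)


Counting 1s in 011001

3


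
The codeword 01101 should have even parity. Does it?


Number of 1s: 3

No, parity error (3 ones)


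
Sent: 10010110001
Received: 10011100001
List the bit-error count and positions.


XOR: 00001010000

2 error(s) at position(s): 4, 6


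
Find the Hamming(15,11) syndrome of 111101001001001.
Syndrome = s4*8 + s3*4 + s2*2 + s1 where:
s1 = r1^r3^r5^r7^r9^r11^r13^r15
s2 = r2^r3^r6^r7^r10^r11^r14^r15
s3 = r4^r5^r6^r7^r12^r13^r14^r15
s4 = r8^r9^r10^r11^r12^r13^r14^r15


s1=0, s2=0, s3=0, s4=1

Syndrome = 8 (error at position 8)


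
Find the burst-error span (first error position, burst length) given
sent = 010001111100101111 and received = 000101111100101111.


XOR: 010100000000000000

Burst at position 1, length 3


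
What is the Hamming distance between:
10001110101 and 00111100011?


XOR: 10110010110
Count of 1s: 6

6


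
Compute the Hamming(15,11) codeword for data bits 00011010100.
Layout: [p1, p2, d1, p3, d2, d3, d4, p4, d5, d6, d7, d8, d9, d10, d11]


Parity bits: p1=0, p2=0, p3=0, p4=1

000000111010100


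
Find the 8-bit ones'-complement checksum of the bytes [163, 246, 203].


Sum = 612 mod 256 = 100
Complement = 155

155


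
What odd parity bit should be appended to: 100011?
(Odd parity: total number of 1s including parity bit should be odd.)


Number of 1s in data: 3
Parity bit: 0

0


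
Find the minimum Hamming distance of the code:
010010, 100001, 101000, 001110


Comparing all pairs, minimum distance: 2
Can detect 1 errors, correct 0 errors

2


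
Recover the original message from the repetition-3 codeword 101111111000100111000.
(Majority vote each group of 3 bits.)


Groups: 101, 111, 111, 000, 100, 111, 000
Majority votes: 1110010

1110010


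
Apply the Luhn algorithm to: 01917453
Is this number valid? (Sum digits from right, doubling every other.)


Luhn sum = 24
24 mod 10 = 4

Invalid (Luhn sum mod 10 = 4)


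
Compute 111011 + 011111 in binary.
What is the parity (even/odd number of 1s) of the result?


111011 = 59
011111 = 31
Sum = 90 = 1011010
1s count = 4

even parity (4 ones in 1011010)


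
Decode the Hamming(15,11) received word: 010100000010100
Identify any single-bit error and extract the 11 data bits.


Syndrome = 0: no error detected

Data: 00000010100 (no errors)


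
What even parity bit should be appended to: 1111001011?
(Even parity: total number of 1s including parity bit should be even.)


Number of 1s in data: 7
Parity bit: 1

1


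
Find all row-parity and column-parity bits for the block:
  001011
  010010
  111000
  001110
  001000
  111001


Row parities: 101110
Column parities: 011110

Row P: 101110, Col P: 011110, Corner: 0


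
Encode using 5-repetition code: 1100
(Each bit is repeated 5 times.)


Each bit -> 5 copies

11111111110000000000


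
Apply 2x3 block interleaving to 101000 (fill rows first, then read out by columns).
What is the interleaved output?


Matrix:
  101
  000
Read columns: 100010

100010


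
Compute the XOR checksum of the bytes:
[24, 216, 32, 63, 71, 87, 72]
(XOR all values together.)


XOR chain: 24 ^ 216 ^ 32 ^ 63 ^ 71 ^ 87 ^ 72 = 135

135


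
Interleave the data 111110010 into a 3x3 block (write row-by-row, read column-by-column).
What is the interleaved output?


Matrix:
  111
  110
  010
Read columns: 110111100

110111100


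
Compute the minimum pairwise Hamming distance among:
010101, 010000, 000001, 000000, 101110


Comparing all pairs, minimum distance: 1
Can detect 0 errors, correct 0 errors

1


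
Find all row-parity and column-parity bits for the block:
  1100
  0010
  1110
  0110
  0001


Row parities: 01101
Column parities: 0111

Row P: 01101, Col P: 0111, Corner: 1


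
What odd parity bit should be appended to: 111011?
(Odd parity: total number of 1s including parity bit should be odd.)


Number of 1s in data: 5
Parity bit: 0

0


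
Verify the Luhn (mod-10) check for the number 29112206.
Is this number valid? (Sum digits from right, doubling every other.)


Luhn sum = 28
28 mod 10 = 8

Invalid (Luhn sum mod 10 = 8)


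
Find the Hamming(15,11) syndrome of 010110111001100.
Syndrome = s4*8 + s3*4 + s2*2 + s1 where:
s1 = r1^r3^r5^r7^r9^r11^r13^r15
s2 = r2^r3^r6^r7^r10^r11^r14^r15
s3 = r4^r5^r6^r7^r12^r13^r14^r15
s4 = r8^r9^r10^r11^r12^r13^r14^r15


s1=0, s2=0, s3=1, s4=0

Syndrome = 4 (error at position 4)


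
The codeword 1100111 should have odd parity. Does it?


Number of 1s: 5

Yes, parity is correct (5 ones)


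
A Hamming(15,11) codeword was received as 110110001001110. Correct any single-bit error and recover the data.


Syndrome = 4: error at position 4

Data: 01001001110 (corrected bit 4)


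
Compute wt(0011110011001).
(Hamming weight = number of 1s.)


Counting 1s in 0011110011001

7


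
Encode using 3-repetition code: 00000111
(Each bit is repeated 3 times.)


Each bit -> 3 copies

000000000000000111111111


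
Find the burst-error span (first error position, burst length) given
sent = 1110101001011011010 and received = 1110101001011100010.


XOR: 0000000000000111000

Burst at position 13, length 3


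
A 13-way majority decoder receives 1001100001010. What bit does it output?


Ones: 5 out of 13
Threshold: 7

0 (5/13 voted 1)


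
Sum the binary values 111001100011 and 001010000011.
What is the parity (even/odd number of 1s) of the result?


111001100011 = 3683
001010000011 = 643
Sum = 4326 = 1000011100110
1s count = 6

even parity (6 ones in 1000011100110)


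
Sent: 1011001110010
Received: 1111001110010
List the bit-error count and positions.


XOR: 0100000000000

1 error(s) at position(s): 1


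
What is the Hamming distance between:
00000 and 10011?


XOR: 10011
Count of 1s: 3

3


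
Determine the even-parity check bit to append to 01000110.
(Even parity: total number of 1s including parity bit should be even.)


Number of 1s in data: 3
Parity bit: 1

1


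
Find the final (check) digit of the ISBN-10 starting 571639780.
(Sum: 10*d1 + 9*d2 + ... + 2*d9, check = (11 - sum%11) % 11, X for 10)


Weighted sum: 278
278 mod 11 = 3

Check digit: 8


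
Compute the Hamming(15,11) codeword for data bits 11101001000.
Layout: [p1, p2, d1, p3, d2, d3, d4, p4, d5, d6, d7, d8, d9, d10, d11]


Parity bits: p1=1, p2=0, p3=1, p4=0

101111001001000


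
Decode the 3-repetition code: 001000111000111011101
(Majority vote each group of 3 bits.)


Groups: 001, 000, 111, 000, 111, 011, 101
Majority votes: 0010111

0010111


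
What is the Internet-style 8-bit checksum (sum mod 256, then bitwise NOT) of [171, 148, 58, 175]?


Sum = 552 mod 256 = 40
Complement = 215

215


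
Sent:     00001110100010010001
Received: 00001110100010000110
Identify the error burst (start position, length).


XOR: 00000000000000010111

Burst at position 15, length 5


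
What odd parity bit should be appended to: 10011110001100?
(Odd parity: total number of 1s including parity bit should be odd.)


Number of 1s in data: 7
Parity bit: 0

0


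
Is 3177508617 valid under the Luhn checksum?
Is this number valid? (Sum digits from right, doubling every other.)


Luhn sum = 42
42 mod 10 = 2

Invalid (Luhn sum mod 10 = 2)


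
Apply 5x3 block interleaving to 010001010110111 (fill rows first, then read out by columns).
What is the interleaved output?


Matrix:
  010
  001
  010
  110
  111
Read columns: 000111011101001

000111011101001


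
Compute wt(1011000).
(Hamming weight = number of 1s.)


Counting 1s in 1011000

3


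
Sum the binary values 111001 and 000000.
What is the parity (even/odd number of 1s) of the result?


111001 = 57
000000 = 0
Sum = 57 = 111001
1s count = 4

even parity (4 ones in 111001)


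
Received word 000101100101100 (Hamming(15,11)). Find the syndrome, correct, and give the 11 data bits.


Syndrome = 14: error at position 14

Data: 00110101110 (corrected bit 14)


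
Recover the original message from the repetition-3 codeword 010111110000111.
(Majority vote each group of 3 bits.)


Groups: 010, 111, 110, 000, 111
Majority votes: 01101

01101


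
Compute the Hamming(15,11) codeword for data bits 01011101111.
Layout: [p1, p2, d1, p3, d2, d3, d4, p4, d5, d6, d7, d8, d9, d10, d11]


Parity bits: p1=1, p2=0, p3=0, p4=0

100010101101111


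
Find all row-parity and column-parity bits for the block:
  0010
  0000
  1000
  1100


Row parities: 1010
Column parities: 0110

Row P: 1010, Col P: 0110, Corner: 0


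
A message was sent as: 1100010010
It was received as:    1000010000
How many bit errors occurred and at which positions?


XOR: 0100000010

2 error(s) at position(s): 1, 8


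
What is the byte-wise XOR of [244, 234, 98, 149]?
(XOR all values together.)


XOR chain: 244 ^ 234 ^ 98 ^ 149 = 233

233


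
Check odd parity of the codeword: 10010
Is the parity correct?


Number of 1s: 2

No, parity error (2 ones)


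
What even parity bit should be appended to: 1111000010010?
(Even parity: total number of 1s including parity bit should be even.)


Number of 1s in data: 6
Parity bit: 0

0


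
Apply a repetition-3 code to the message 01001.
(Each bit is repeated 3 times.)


Each bit -> 3 copies

000111000000111


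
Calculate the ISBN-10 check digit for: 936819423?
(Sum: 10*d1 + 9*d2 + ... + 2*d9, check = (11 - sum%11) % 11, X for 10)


Weighted sum: 300
300 mod 11 = 3

Check digit: 8


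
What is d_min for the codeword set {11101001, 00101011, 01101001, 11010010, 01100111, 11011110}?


Comparing all pairs, minimum distance: 1
Can detect 0 errors, correct 0 errors

1


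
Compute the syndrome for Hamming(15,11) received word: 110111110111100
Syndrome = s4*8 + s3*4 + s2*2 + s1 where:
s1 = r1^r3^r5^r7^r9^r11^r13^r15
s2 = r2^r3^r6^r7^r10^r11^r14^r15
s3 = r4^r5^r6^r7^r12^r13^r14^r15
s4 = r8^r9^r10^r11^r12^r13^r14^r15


s1=1, s2=1, s3=0, s4=1

Syndrome = 11 (error at position 11)


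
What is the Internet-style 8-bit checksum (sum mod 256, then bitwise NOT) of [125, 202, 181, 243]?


Sum = 751 mod 256 = 239
Complement = 16

16


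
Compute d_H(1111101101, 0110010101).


XOR: 1001111000
Count of 1s: 5

5


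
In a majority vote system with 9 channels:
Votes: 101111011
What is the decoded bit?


Ones: 7 out of 9
Threshold: 5

1 (7/9 voted 1)


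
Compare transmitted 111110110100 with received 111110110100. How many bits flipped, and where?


XOR: 000000000000

0 errors (received matches sent)


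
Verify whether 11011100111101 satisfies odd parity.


Number of 1s: 10

No, parity error (10 ones)


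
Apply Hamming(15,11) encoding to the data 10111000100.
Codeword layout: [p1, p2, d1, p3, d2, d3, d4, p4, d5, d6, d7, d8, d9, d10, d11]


Parity bits: p1=0, p2=1, p3=1, p4=0

011101101000100


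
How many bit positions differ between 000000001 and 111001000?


XOR: 111001001
Count of 1s: 5

5


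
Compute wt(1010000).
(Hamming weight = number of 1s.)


Counting 1s in 1010000

2


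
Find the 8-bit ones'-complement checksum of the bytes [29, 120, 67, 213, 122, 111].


Sum = 662 mod 256 = 150
Complement = 105

105


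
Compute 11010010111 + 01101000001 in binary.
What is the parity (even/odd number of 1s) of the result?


11010010111 = 1687
01101000001 = 833
Sum = 2520 = 100111011000
1s count = 6

even parity (6 ones in 100111011000)


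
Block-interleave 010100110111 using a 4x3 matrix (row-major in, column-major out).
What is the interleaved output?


Matrix:
  010
  100
  110
  111
Read columns: 011110110001

011110110001


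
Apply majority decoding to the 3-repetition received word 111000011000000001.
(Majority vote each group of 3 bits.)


Groups: 111, 000, 011, 000, 000, 001
Majority votes: 101000

101000


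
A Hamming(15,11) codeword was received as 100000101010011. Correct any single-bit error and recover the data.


Syndrome = 5: error at position 5

Data: 01011010011 (corrected bit 5)


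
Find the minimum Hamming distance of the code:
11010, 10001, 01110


Comparing all pairs, minimum distance: 2
Can detect 1 errors, correct 0 errors

2


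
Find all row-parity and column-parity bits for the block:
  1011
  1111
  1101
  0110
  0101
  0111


Row parities: 101001
Column parities: 1101

Row P: 101001, Col P: 1101, Corner: 1


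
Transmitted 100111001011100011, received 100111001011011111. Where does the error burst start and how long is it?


XOR: 000000000000111100

Burst at position 12, length 4


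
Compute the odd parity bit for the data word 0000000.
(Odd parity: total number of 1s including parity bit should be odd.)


Number of 1s in data: 0
Parity bit: 1

1


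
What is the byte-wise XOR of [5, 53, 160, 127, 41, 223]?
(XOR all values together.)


XOR chain: 5 ^ 53 ^ 160 ^ 127 ^ 41 ^ 223 = 25

25


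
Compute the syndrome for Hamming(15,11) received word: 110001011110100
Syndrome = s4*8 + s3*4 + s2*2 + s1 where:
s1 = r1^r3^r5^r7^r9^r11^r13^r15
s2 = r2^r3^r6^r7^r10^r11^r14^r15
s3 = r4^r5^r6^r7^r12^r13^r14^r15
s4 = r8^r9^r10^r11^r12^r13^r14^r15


s1=0, s2=0, s3=0, s4=1

Syndrome = 8 (error at position 8)


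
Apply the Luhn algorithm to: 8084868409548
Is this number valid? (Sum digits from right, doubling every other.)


Luhn sum = 81
81 mod 10 = 1

Invalid (Luhn sum mod 10 = 1)


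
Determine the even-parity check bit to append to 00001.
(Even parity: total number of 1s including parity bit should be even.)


Number of 1s in data: 1
Parity bit: 1

1


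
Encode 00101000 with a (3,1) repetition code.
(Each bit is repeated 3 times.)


Each bit -> 3 copies

000000111000111000000000


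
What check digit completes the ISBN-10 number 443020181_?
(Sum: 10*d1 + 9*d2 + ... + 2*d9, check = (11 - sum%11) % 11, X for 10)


Weighted sum: 142
142 mod 11 = 10

Check digit: 1


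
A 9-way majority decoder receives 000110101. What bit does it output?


Ones: 4 out of 9
Threshold: 5

0 (4/9 voted 1)


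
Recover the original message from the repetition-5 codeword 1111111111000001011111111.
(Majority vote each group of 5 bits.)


Groups: 11111, 11111, 00000, 10111, 11111
Majority votes: 11011

11011


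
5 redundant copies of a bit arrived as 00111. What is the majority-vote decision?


Ones: 3 out of 5
Threshold: 3

1 (3/5 voted 1)


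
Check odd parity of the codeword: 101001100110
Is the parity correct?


Number of 1s: 6

No, parity error (6 ones)


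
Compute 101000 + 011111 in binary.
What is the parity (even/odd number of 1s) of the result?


101000 = 40
011111 = 31
Sum = 71 = 1000111
1s count = 4

even parity (4 ones in 1000111)


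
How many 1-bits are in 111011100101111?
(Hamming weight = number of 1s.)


Counting 1s in 111011100101111

11


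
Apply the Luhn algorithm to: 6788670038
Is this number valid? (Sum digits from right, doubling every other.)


Luhn sum = 49
49 mod 10 = 9

Invalid (Luhn sum mod 10 = 9)


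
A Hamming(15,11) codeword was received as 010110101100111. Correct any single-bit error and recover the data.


Syndrome = 11: error at position 11

Data: 01011110111 (corrected bit 11)


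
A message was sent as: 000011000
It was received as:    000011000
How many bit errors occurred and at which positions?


XOR: 000000000

0 errors (received matches sent)


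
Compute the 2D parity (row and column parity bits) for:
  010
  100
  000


Row parities: 110
Column parities: 110

Row P: 110, Col P: 110, Corner: 0


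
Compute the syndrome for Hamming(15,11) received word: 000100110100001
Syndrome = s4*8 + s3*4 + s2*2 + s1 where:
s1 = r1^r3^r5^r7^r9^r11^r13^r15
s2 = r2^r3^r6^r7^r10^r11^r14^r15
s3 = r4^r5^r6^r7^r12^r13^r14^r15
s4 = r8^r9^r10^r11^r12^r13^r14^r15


s1=0, s2=1, s3=1, s4=1

Syndrome = 14 (error at position 14)


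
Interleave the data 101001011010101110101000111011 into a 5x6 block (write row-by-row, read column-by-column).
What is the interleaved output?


Matrix:
  101001
  011010
  101110
  101000
  111011
Read columns: 101110100111111001000110110001

101110100111111001000110110001


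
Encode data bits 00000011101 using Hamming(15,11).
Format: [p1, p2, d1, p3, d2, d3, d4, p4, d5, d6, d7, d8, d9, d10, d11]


Parity bits: p1=1, p2=0, p3=1, p4=0

100100000011101


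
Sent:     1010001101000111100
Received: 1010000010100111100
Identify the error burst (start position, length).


XOR: 0000001111100000000

Burst at position 6, length 5


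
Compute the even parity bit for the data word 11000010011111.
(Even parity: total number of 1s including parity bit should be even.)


Number of 1s in data: 8
Parity bit: 0

0


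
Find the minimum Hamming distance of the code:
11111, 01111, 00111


Comparing all pairs, minimum distance: 1
Can detect 0 errors, correct 0 errors

1


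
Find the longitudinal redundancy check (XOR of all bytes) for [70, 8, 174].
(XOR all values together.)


XOR chain: 70 ^ 8 ^ 174 = 224

224


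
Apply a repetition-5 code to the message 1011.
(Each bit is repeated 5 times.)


Each bit -> 5 copies

11111000001111111111


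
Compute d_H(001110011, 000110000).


XOR: 001000011
Count of 1s: 3

3


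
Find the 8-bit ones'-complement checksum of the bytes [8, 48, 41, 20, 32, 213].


Sum = 362 mod 256 = 106
Complement = 149

149


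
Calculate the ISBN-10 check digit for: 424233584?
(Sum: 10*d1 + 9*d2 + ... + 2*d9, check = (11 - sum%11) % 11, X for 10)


Weighted sum: 189
189 mod 11 = 2

Check digit: 9


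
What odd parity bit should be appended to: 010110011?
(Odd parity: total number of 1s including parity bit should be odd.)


Number of 1s in data: 5
Parity bit: 0

0


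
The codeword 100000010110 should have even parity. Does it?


Number of 1s: 4

Yes, parity is correct (4 ones)


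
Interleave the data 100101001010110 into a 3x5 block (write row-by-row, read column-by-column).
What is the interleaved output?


Matrix:
  10010
  10010
  10110
Read columns: 111000001111000

111000001111000


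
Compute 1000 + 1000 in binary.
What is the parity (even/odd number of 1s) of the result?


1000 = 8
1000 = 8
Sum = 16 = 10000
1s count = 1

odd parity (1 ones in 10000)


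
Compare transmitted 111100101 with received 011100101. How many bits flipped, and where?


XOR: 100000000

1 error(s) at position(s): 0


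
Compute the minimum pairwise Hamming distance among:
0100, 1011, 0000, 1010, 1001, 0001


Comparing all pairs, minimum distance: 1
Can detect 0 errors, correct 0 errors

1


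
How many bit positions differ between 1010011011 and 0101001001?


XOR: 1111010010
Count of 1s: 6

6


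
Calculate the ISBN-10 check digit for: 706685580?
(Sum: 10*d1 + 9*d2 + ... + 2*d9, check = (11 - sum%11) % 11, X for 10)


Weighted sum: 277
277 mod 11 = 2

Check digit: 9


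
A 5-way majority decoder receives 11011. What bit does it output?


Ones: 4 out of 5
Threshold: 3

1 (4/5 voted 1)


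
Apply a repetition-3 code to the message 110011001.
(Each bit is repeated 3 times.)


Each bit -> 3 copies

111111000000111111000000111


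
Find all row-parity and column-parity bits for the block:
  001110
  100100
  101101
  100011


Row parities: 1001
Column parities: 100100

Row P: 1001, Col P: 100100, Corner: 0


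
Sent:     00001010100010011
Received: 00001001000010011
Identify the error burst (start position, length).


XOR: 00000011100000000

Burst at position 6, length 3


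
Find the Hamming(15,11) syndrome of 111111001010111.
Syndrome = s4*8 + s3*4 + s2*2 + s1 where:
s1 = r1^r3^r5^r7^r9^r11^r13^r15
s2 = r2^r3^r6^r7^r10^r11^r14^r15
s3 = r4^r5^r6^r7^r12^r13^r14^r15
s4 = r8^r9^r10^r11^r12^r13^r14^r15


s1=1, s2=0, s3=0, s4=1

Syndrome = 9 (error at position 9)


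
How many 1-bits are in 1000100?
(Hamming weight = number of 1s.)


Counting 1s in 1000100

2


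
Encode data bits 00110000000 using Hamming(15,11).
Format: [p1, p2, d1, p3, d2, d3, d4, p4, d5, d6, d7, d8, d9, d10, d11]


Parity bits: p1=1, p2=0, p3=0, p4=0

100001100000000


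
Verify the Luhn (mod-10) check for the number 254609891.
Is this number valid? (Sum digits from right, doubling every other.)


Luhn sum = 37
37 mod 10 = 7

Invalid (Luhn sum mod 10 = 7)


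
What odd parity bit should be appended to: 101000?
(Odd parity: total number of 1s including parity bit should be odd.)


Number of 1s in data: 2
Parity bit: 1

1


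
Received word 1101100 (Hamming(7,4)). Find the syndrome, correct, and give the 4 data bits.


Syndrome = 2: error at position 2

Data: 0100 (corrected bit 2)


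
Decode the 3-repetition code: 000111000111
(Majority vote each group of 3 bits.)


Groups: 000, 111, 000, 111
Majority votes: 0101

0101


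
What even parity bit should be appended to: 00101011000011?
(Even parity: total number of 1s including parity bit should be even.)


Number of 1s in data: 6
Parity bit: 0

0


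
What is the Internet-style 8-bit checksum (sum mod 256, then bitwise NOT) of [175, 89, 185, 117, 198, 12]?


Sum = 776 mod 256 = 8
Complement = 247

247


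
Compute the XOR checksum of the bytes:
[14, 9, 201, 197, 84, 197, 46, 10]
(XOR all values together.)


XOR chain: 14 ^ 9 ^ 201 ^ 197 ^ 84 ^ 197 ^ 46 ^ 10 = 190

190


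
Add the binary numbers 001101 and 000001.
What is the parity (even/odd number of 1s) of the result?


001101 = 13
000001 = 1
Sum = 14 = 1110
1s count = 3

odd parity (3 ones in 1110)


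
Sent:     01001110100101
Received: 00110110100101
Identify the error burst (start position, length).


XOR: 01111000000000

Burst at position 1, length 4


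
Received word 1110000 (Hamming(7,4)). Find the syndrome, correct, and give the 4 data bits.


Syndrome = 0: no error detected

Data: 1000 (no errors)


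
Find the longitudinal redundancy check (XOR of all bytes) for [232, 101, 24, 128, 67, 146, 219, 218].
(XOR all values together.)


XOR chain: 232 ^ 101 ^ 24 ^ 128 ^ 67 ^ 146 ^ 219 ^ 218 = 197

197


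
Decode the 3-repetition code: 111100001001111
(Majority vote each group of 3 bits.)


Groups: 111, 100, 001, 001, 111
Majority votes: 10001

10001


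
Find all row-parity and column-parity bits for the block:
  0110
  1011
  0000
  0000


Row parities: 0100
Column parities: 1101

Row P: 0100, Col P: 1101, Corner: 1


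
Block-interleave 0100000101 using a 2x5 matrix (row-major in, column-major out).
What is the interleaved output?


Matrix:
  01000
  00101
Read columns: 0010010001

0010010001


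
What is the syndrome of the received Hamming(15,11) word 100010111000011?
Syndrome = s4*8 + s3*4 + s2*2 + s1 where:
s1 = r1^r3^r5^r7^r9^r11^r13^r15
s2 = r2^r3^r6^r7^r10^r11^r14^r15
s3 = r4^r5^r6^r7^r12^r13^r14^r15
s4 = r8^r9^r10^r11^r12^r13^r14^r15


s1=1, s2=1, s3=0, s4=0

Syndrome = 3 (error at position 3)


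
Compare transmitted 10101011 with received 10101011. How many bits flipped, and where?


XOR: 00000000

0 errors (received matches sent)


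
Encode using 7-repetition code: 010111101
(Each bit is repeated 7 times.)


Each bit -> 7 copies

000000011111110000000111111111111111111111111111100000001111111


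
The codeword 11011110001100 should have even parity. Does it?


Number of 1s: 8

Yes, parity is correct (8 ones)


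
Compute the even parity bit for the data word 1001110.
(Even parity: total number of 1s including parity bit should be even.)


Number of 1s in data: 4
Parity bit: 0

0


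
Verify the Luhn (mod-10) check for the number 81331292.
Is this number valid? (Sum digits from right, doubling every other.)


Luhn sum = 32
32 mod 10 = 2

Invalid (Luhn sum mod 10 = 2)


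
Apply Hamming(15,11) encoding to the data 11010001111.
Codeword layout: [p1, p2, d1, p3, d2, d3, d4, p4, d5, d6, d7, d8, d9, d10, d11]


Parity bits: p1=1, p2=0, p3=0, p4=0

101010100001111


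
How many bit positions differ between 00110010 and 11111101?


XOR: 11001111
Count of 1s: 6

6


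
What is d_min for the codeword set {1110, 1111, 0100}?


Comparing all pairs, minimum distance: 1
Can detect 0 errors, correct 0 errors

1


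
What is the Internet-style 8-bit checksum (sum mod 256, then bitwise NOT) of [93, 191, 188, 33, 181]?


Sum = 686 mod 256 = 174
Complement = 81

81


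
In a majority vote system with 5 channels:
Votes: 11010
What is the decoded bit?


Ones: 3 out of 5
Threshold: 3

1 (3/5 voted 1)


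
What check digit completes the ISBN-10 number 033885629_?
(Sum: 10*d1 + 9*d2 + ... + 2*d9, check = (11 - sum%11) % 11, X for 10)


Weighted sum: 228
228 mod 11 = 8

Check digit: 3


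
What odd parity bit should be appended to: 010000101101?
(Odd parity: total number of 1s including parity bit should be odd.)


Number of 1s in data: 5
Parity bit: 0

0


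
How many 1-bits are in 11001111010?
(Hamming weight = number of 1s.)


Counting 1s in 11001111010

7


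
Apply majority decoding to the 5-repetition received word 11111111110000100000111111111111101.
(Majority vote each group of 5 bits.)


Groups: 11111, 11111, 00001, 00000, 11111, 11111, 11101
Majority votes: 1100111

1100111


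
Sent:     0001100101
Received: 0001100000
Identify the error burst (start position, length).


XOR: 0000000101

Burst at position 7, length 3


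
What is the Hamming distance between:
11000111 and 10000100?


XOR: 01000011
Count of 1s: 3

3


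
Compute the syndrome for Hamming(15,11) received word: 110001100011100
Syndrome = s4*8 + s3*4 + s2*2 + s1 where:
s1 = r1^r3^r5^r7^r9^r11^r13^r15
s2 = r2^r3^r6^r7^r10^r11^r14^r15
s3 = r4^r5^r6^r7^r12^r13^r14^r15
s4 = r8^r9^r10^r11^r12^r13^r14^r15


s1=0, s2=0, s3=0, s4=1

Syndrome = 8 (error at position 8)


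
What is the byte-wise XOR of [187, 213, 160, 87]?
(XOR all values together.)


XOR chain: 187 ^ 213 ^ 160 ^ 87 = 153

153


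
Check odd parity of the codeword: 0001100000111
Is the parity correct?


Number of 1s: 5

Yes, parity is correct (5 ones)


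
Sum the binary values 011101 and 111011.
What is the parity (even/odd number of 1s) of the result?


011101 = 29
111011 = 59
Sum = 88 = 1011000
1s count = 3

odd parity (3 ones in 1011000)


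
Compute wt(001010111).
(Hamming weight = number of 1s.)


Counting 1s in 001010111

5


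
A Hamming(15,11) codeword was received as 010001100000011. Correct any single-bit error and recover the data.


Syndrome = 2: error at position 2

Data: 00110000011 (corrected bit 2)


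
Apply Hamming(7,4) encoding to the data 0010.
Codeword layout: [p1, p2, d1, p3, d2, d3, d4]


Parity bits: p1=0, p2=1, p3=1

0101010


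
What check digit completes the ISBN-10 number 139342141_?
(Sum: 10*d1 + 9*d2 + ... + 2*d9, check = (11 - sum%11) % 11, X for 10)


Weighted sum: 182
182 mod 11 = 6

Check digit: 5


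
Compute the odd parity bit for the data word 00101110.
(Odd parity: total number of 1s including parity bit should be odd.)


Number of 1s in data: 4
Parity bit: 1

1


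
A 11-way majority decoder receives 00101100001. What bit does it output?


Ones: 4 out of 11
Threshold: 6

0 (4/11 voted 1)


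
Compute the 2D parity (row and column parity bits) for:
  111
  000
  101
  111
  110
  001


Row parities: 100101
Column parities: 010

Row P: 100101, Col P: 010, Corner: 1


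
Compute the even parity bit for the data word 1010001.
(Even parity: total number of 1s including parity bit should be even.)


Number of 1s in data: 3
Parity bit: 1

1


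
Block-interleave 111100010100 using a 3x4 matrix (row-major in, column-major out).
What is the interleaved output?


Matrix:
  1111
  0001
  0100
Read columns: 100101100110

100101100110


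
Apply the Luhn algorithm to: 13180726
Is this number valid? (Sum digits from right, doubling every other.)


Luhn sum = 32
32 mod 10 = 2

Invalid (Luhn sum mod 10 = 2)


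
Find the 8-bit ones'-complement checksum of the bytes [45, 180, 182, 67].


Sum = 474 mod 256 = 218
Complement = 37

37


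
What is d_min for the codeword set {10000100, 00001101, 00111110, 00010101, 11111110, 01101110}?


Comparing all pairs, minimum distance: 2
Can detect 1 errors, correct 0 errors

2


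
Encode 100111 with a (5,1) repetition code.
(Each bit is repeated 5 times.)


Each bit -> 5 copies

111110000000000111111111111111


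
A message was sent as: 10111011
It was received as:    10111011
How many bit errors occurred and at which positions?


XOR: 00000000

0 errors (received matches sent)


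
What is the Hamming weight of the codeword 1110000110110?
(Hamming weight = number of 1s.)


Counting 1s in 1110000110110

7


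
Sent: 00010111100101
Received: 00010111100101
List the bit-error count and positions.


XOR: 00000000000000

0 errors (received matches sent)


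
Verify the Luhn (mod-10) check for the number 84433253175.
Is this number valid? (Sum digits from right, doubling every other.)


Luhn sum = 55
55 mod 10 = 5

Invalid (Luhn sum mod 10 = 5)


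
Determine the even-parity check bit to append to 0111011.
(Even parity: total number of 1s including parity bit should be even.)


Number of 1s in data: 5
Parity bit: 1

1


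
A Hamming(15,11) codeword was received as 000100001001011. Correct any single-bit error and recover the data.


Syndrome = 0: no error detected

Data: 00001001011 (no errors)


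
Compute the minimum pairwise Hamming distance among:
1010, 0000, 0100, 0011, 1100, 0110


Comparing all pairs, minimum distance: 1
Can detect 0 errors, correct 0 errors

1


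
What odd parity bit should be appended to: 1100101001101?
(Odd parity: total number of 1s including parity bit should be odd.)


Number of 1s in data: 7
Parity bit: 0

0


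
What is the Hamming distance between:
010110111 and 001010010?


XOR: 011100101
Count of 1s: 5

5


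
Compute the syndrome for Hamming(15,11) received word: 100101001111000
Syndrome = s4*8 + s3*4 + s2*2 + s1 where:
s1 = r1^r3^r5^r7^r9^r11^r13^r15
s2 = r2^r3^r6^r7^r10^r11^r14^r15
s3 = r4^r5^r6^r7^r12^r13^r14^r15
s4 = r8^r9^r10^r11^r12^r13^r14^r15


s1=1, s2=1, s3=1, s4=0

Syndrome = 7 (error at position 7)


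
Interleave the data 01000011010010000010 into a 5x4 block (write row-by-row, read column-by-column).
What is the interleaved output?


Matrix:
  0100
  0011
  0100
  1000
  0010
Read columns: 00010101000100101000

00010101000100101000


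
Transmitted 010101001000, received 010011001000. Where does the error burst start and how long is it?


XOR: 000110000000

Burst at position 3, length 2


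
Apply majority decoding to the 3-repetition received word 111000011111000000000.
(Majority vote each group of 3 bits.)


Groups: 111, 000, 011, 111, 000, 000, 000
Majority votes: 1011000

1011000


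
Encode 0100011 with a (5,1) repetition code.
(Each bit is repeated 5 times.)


Each bit -> 5 copies

00000111110000000000000001111111111


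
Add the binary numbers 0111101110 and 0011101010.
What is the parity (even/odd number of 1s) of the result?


0111101110 = 494
0011101010 = 234
Sum = 728 = 1011011000
1s count = 5

odd parity (5 ones in 1011011000)


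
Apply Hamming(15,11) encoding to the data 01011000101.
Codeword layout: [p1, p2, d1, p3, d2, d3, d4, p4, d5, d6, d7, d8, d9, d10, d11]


Parity bits: p1=1, p2=0, p3=0, p4=1

100010111000101


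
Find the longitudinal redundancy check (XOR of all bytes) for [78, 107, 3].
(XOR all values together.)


XOR chain: 78 ^ 107 ^ 3 = 38

38


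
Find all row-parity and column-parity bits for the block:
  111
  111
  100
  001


Row parities: 1111
Column parities: 101

Row P: 1111, Col P: 101, Corner: 0


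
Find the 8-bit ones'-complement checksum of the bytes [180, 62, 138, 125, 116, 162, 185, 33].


Sum = 1001 mod 256 = 233
Complement = 22

22


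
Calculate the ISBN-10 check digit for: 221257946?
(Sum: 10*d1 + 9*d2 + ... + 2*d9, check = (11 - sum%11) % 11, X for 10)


Weighted sum: 185
185 mod 11 = 9

Check digit: 2


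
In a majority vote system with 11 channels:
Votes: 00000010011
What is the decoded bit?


Ones: 3 out of 11
Threshold: 6

0 (3/11 voted 1)


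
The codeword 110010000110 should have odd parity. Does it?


Number of 1s: 5

Yes, parity is correct (5 ones)


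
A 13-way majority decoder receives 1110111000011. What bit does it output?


Ones: 8 out of 13
Threshold: 7

1 (8/13 voted 1)


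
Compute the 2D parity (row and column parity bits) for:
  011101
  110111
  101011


Row parities: 010
Column parities: 000001

Row P: 010, Col P: 000001, Corner: 1


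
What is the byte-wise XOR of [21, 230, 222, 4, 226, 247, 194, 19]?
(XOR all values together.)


XOR chain: 21 ^ 230 ^ 222 ^ 4 ^ 226 ^ 247 ^ 194 ^ 19 = 237

237


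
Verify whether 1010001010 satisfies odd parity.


Number of 1s: 4

No, parity error (4 ones)


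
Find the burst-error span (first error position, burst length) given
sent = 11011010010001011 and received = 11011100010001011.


XOR: 00000110000000000

Burst at position 5, length 2


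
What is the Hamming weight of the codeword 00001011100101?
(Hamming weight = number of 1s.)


Counting 1s in 00001011100101

6


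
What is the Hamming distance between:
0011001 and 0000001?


XOR: 0011000
Count of 1s: 2

2


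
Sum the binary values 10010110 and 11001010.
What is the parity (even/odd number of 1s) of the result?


10010110 = 150
11001010 = 202
Sum = 352 = 101100000
1s count = 3

odd parity (3 ones in 101100000)
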